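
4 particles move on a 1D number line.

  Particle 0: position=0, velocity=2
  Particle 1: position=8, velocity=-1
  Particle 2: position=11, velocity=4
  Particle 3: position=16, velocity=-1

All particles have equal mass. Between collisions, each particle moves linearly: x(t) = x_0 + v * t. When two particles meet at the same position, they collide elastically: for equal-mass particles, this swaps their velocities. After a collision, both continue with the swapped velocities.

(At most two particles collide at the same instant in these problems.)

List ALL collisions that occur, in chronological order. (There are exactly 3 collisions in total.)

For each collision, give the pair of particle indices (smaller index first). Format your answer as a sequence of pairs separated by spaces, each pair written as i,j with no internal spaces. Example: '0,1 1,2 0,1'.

Collision at t=1: particles 2 and 3 swap velocities; positions: p0=2 p1=7 p2=15 p3=15; velocities now: v0=2 v1=-1 v2=-1 v3=4
Collision at t=8/3: particles 0 and 1 swap velocities; positions: p0=16/3 p1=16/3 p2=40/3 p3=65/3; velocities now: v0=-1 v1=2 v2=-1 v3=4
Collision at t=16/3: particles 1 and 2 swap velocities; positions: p0=8/3 p1=32/3 p2=32/3 p3=97/3; velocities now: v0=-1 v1=-1 v2=2 v3=4

Answer: 2,3 0,1 1,2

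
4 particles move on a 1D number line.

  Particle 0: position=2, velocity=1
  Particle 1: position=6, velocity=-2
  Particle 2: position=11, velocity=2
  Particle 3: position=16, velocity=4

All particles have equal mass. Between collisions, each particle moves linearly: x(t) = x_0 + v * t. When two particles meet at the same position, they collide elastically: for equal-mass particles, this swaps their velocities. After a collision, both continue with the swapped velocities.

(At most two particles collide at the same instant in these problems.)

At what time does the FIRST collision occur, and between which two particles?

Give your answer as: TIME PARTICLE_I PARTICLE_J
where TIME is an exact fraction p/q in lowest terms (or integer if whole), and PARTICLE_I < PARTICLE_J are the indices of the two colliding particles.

Answer: 4/3 0 1

Derivation:
Pair (0,1): pos 2,6 vel 1,-2 -> gap=4, closing at 3/unit, collide at t=4/3
Pair (1,2): pos 6,11 vel -2,2 -> not approaching (rel speed -4 <= 0)
Pair (2,3): pos 11,16 vel 2,4 -> not approaching (rel speed -2 <= 0)
Earliest collision: t=4/3 between 0 and 1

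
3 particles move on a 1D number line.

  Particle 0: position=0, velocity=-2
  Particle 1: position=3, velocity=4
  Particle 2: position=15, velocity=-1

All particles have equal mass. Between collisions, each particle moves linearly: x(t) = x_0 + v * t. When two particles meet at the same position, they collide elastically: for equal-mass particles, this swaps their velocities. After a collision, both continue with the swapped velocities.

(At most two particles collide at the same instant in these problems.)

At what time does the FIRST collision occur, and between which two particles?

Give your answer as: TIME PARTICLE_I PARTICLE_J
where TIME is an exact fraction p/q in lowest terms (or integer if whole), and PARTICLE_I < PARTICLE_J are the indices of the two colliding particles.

Answer: 12/5 1 2

Derivation:
Pair (0,1): pos 0,3 vel -2,4 -> not approaching (rel speed -6 <= 0)
Pair (1,2): pos 3,15 vel 4,-1 -> gap=12, closing at 5/unit, collide at t=12/5
Earliest collision: t=12/5 between 1 and 2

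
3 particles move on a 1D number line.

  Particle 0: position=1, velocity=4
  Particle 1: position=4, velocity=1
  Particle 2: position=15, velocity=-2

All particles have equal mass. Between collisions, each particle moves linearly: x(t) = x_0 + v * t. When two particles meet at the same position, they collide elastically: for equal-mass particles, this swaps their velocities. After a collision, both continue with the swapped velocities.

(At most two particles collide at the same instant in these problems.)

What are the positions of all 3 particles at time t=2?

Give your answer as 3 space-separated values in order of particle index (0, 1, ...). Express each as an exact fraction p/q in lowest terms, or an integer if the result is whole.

Collision at t=1: particles 0 and 1 swap velocities; positions: p0=5 p1=5 p2=13; velocities now: v0=1 v1=4 v2=-2
Advance to t=2 (no further collisions before then); velocities: v0=1 v1=4 v2=-2; positions = 6 9 11

Answer: 6 9 11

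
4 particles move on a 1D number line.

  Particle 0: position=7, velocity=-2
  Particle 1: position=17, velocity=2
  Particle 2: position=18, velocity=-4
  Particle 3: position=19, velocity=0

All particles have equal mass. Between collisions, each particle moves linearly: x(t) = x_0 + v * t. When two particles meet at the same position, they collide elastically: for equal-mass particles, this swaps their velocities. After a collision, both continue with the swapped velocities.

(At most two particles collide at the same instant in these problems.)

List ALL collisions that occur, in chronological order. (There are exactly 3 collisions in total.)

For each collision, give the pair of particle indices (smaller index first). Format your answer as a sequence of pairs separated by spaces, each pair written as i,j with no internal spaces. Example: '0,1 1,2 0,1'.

Answer: 1,2 2,3 0,1

Derivation:
Collision at t=1/6: particles 1 and 2 swap velocities; positions: p0=20/3 p1=52/3 p2=52/3 p3=19; velocities now: v0=-2 v1=-4 v2=2 v3=0
Collision at t=1: particles 2 and 3 swap velocities; positions: p0=5 p1=14 p2=19 p3=19; velocities now: v0=-2 v1=-4 v2=0 v3=2
Collision at t=11/2: particles 0 and 1 swap velocities; positions: p0=-4 p1=-4 p2=19 p3=28; velocities now: v0=-4 v1=-2 v2=0 v3=2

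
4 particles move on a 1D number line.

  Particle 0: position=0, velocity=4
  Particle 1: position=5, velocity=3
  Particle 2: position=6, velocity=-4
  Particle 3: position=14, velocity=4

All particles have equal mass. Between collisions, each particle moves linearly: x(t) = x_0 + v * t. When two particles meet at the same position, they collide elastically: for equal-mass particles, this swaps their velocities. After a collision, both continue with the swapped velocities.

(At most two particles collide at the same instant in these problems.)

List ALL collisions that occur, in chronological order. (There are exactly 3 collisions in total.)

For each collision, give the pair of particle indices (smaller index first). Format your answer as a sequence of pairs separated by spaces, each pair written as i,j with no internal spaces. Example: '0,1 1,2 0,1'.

Collision at t=1/7: particles 1 and 2 swap velocities; positions: p0=4/7 p1=38/7 p2=38/7 p3=102/7; velocities now: v0=4 v1=-4 v2=3 v3=4
Collision at t=3/4: particles 0 and 1 swap velocities; positions: p0=3 p1=3 p2=29/4 p3=17; velocities now: v0=-4 v1=4 v2=3 v3=4
Collision at t=5: particles 1 and 2 swap velocities; positions: p0=-14 p1=20 p2=20 p3=34; velocities now: v0=-4 v1=3 v2=4 v3=4

Answer: 1,2 0,1 1,2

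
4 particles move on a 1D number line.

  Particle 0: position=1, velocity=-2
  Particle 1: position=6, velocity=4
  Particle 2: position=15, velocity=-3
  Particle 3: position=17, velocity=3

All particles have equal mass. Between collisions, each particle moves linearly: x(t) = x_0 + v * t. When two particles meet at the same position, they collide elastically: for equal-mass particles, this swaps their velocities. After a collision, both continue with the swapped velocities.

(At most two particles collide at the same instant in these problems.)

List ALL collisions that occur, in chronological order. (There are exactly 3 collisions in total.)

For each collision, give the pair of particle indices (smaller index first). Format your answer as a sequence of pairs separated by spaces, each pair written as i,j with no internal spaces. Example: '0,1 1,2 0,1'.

Collision at t=9/7: particles 1 and 2 swap velocities; positions: p0=-11/7 p1=78/7 p2=78/7 p3=146/7; velocities now: v0=-2 v1=-3 v2=4 v3=3
Collision at t=11: particles 2 and 3 swap velocities; positions: p0=-21 p1=-18 p2=50 p3=50; velocities now: v0=-2 v1=-3 v2=3 v3=4
Collision at t=14: particles 0 and 1 swap velocities; positions: p0=-27 p1=-27 p2=59 p3=62; velocities now: v0=-3 v1=-2 v2=3 v3=4

Answer: 1,2 2,3 0,1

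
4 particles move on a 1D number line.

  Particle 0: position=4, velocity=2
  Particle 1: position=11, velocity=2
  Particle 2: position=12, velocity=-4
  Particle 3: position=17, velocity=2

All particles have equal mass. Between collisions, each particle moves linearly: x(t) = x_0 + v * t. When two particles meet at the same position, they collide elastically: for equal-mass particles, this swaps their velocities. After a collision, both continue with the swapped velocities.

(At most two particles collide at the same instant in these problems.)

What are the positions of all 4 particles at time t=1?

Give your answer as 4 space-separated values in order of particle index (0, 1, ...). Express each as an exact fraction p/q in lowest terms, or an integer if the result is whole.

Collision at t=1/6: particles 1 and 2 swap velocities; positions: p0=13/3 p1=34/3 p2=34/3 p3=52/3; velocities now: v0=2 v1=-4 v2=2 v3=2
Advance to t=1 (no further collisions before then); velocities: v0=2 v1=-4 v2=2 v3=2; positions = 6 8 13 19

Answer: 6 8 13 19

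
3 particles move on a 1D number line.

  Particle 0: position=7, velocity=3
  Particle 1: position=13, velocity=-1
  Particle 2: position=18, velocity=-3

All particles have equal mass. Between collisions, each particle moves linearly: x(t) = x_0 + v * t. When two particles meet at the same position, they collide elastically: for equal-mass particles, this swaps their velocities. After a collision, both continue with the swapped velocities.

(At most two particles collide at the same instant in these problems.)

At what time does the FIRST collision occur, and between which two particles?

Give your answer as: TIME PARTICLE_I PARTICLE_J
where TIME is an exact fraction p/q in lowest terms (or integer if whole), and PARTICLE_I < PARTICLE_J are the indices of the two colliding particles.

Answer: 3/2 0 1

Derivation:
Pair (0,1): pos 7,13 vel 3,-1 -> gap=6, closing at 4/unit, collide at t=3/2
Pair (1,2): pos 13,18 vel -1,-3 -> gap=5, closing at 2/unit, collide at t=5/2
Earliest collision: t=3/2 between 0 and 1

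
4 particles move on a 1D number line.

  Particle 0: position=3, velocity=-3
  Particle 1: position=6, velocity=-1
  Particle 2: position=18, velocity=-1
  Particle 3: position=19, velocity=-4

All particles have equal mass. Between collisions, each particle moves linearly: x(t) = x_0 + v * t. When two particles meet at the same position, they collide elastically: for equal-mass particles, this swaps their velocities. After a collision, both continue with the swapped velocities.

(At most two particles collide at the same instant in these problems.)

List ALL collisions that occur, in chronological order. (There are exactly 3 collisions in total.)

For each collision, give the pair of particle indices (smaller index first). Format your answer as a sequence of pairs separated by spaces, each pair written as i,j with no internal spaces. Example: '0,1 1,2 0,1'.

Collision at t=1/3: particles 2 and 3 swap velocities; positions: p0=2 p1=17/3 p2=53/3 p3=53/3; velocities now: v0=-3 v1=-1 v2=-4 v3=-1
Collision at t=13/3: particles 1 and 2 swap velocities; positions: p0=-10 p1=5/3 p2=5/3 p3=41/3; velocities now: v0=-3 v1=-4 v2=-1 v3=-1
Collision at t=16: particles 0 and 1 swap velocities; positions: p0=-45 p1=-45 p2=-10 p3=2; velocities now: v0=-4 v1=-3 v2=-1 v3=-1

Answer: 2,3 1,2 0,1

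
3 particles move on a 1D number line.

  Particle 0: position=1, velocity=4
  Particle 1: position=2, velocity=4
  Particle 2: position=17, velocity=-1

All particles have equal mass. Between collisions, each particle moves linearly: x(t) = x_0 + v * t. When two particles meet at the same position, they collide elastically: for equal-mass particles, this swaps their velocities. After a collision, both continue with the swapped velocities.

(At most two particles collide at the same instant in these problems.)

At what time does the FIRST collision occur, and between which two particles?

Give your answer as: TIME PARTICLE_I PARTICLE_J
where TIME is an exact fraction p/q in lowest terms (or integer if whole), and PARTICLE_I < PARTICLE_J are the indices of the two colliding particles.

Answer: 3 1 2

Derivation:
Pair (0,1): pos 1,2 vel 4,4 -> not approaching (rel speed 0 <= 0)
Pair (1,2): pos 2,17 vel 4,-1 -> gap=15, closing at 5/unit, collide at t=3
Earliest collision: t=3 between 1 and 2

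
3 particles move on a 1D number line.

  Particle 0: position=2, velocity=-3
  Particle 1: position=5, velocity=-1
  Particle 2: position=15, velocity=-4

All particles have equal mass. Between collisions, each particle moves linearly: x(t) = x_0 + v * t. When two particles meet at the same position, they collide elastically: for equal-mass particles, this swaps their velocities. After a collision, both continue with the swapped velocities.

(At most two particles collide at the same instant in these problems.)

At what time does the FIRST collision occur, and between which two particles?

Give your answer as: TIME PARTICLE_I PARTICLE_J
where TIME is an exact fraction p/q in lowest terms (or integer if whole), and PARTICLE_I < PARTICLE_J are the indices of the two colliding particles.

Pair (0,1): pos 2,5 vel -3,-1 -> not approaching (rel speed -2 <= 0)
Pair (1,2): pos 5,15 vel -1,-4 -> gap=10, closing at 3/unit, collide at t=10/3
Earliest collision: t=10/3 between 1 and 2

Answer: 10/3 1 2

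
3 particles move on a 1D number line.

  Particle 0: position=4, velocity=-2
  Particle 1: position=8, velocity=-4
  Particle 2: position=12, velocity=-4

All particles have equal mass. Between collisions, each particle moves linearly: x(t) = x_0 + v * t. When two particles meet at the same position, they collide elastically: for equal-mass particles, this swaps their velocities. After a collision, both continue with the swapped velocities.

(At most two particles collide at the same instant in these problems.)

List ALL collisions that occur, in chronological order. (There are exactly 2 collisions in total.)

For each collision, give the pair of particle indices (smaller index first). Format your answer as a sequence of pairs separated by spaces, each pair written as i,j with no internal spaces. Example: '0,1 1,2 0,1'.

Collision at t=2: particles 0 and 1 swap velocities; positions: p0=0 p1=0 p2=4; velocities now: v0=-4 v1=-2 v2=-4
Collision at t=4: particles 1 and 2 swap velocities; positions: p0=-8 p1=-4 p2=-4; velocities now: v0=-4 v1=-4 v2=-2

Answer: 0,1 1,2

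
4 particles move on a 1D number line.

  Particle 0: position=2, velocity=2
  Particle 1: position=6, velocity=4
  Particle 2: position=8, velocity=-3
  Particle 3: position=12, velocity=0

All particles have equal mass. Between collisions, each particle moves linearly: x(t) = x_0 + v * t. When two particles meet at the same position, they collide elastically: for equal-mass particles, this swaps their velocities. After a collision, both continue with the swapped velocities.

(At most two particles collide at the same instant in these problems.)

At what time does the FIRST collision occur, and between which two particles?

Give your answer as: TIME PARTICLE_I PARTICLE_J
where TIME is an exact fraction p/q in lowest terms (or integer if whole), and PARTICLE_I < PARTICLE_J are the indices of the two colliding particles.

Answer: 2/7 1 2

Derivation:
Pair (0,1): pos 2,6 vel 2,4 -> not approaching (rel speed -2 <= 0)
Pair (1,2): pos 6,8 vel 4,-3 -> gap=2, closing at 7/unit, collide at t=2/7
Pair (2,3): pos 8,12 vel -3,0 -> not approaching (rel speed -3 <= 0)
Earliest collision: t=2/7 between 1 and 2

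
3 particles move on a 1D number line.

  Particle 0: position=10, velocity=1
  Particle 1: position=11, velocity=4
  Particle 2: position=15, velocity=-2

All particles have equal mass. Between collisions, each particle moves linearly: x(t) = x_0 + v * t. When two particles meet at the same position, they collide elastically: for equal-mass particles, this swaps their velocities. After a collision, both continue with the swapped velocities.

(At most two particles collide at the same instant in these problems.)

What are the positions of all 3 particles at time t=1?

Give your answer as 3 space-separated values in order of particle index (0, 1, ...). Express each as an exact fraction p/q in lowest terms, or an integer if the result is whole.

Answer: 11 13 15

Derivation:
Collision at t=2/3: particles 1 and 2 swap velocities; positions: p0=32/3 p1=41/3 p2=41/3; velocities now: v0=1 v1=-2 v2=4
Advance to t=1 (no further collisions before then); velocities: v0=1 v1=-2 v2=4; positions = 11 13 15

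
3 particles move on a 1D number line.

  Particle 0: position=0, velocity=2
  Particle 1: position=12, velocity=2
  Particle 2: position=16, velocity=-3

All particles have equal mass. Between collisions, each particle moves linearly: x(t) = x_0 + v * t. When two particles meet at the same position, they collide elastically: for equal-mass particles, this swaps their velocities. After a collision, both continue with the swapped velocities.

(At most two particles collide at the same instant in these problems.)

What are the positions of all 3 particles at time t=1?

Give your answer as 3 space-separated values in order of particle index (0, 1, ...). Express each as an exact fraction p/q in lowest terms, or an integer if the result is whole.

Collision at t=4/5: particles 1 and 2 swap velocities; positions: p0=8/5 p1=68/5 p2=68/5; velocities now: v0=2 v1=-3 v2=2
Advance to t=1 (no further collisions before then); velocities: v0=2 v1=-3 v2=2; positions = 2 13 14

Answer: 2 13 14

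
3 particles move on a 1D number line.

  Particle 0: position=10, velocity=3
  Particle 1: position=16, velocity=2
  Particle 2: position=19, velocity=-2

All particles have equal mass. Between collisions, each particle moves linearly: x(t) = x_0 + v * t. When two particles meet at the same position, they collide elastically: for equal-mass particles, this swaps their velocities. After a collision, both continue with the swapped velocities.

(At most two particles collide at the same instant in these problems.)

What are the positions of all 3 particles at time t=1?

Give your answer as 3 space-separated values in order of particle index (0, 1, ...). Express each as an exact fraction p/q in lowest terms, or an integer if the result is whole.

Collision at t=3/4: particles 1 and 2 swap velocities; positions: p0=49/4 p1=35/2 p2=35/2; velocities now: v0=3 v1=-2 v2=2
Advance to t=1 (no further collisions before then); velocities: v0=3 v1=-2 v2=2; positions = 13 17 18

Answer: 13 17 18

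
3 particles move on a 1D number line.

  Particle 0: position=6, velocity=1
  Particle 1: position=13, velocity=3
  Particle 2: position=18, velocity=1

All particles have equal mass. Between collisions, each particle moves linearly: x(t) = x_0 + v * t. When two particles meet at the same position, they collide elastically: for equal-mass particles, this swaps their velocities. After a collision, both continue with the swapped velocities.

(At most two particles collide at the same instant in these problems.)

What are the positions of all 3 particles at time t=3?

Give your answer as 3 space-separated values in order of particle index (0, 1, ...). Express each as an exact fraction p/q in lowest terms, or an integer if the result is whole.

Answer: 9 21 22

Derivation:
Collision at t=5/2: particles 1 and 2 swap velocities; positions: p0=17/2 p1=41/2 p2=41/2; velocities now: v0=1 v1=1 v2=3
Advance to t=3 (no further collisions before then); velocities: v0=1 v1=1 v2=3; positions = 9 21 22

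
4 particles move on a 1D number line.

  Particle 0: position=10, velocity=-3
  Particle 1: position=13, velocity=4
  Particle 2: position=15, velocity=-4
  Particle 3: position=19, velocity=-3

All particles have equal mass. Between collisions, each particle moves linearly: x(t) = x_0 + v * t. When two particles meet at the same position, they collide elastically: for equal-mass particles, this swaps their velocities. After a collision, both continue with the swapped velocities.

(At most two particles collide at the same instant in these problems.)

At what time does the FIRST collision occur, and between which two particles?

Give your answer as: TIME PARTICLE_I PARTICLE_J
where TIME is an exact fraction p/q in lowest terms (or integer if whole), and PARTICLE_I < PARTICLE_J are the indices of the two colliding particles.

Pair (0,1): pos 10,13 vel -3,4 -> not approaching (rel speed -7 <= 0)
Pair (1,2): pos 13,15 vel 4,-4 -> gap=2, closing at 8/unit, collide at t=1/4
Pair (2,3): pos 15,19 vel -4,-3 -> not approaching (rel speed -1 <= 0)
Earliest collision: t=1/4 between 1 and 2

Answer: 1/4 1 2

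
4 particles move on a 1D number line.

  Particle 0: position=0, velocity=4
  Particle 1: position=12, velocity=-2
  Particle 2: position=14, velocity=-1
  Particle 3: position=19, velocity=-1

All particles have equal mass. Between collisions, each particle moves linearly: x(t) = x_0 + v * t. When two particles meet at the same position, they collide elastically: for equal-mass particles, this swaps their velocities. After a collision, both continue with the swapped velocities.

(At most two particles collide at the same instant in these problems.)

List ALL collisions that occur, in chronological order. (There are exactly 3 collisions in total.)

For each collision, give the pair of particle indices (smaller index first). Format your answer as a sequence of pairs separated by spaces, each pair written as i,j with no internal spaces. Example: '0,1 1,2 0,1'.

Answer: 0,1 1,2 2,3

Derivation:
Collision at t=2: particles 0 and 1 swap velocities; positions: p0=8 p1=8 p2=12 p3=17; velocities now: v0=-2 v1=4 v2=-1 v3=-1
Collision at t=14/5: particles 1 and 2 swap velocities; positions: p0=32/5 p1=56/5 p2=56/5 p3=81/5; velocities now: v0=-2 v1=-1 v2=4 v3=-1
Collision at t=19/5: particles 2 and 3 swap velocities; positions: p0=22/5 p1=51/5 p2=76/5 p3=76/5; velocities now: v0=-2 v1=-1 v2=-1 v3=4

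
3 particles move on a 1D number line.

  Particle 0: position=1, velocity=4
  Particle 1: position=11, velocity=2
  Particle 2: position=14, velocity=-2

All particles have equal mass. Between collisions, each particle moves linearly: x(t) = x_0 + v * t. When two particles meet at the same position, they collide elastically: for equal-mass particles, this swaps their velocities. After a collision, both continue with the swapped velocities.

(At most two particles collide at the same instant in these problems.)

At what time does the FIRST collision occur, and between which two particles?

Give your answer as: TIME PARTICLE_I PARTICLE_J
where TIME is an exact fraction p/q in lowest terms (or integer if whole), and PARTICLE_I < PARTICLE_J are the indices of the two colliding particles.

Pair (0,1): pos 1,11 vel 4,2 -> gap=10, closing at 2/unit, collide at t=5
Pair (1,2): pos 11,14 vel 2,-2 -> gap=3, closing at 4/unit, collide at t=3/4
Earliest collision: t=3/4 between 1 and 2

Answer: 3/4 1 2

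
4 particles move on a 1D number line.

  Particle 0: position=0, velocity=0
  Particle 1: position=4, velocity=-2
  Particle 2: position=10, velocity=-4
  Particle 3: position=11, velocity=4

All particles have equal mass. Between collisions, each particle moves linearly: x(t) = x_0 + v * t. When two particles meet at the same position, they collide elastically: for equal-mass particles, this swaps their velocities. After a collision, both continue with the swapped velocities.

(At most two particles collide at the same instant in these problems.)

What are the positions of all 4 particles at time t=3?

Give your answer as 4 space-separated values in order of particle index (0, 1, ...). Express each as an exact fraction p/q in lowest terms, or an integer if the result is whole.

Collision at t=2: particles 0 and 1 swap velocities; positions: p0=0 p1=0 p2=2 p3=19; velocities now: v0=-2 v1=0 v2=-4 v3=4
Collision at t=5/2: particles 1 and 2 swap velocities; positions: p0=-1 p1=0 p2=0 p3=21; velocities now: v0=-2 v1=-4 v2=0 v3=4
Collision at t=3: particles 0 and 1 swap velocities; positions: p0=-2 p1=-2 p2=0 p3=23; velocities now: v0=-4 v1=-2 v2=0 v3=4
Advance to t=3 (no further collisions before then); velocities: v0=-4 v1=-2 v2=0 v3=4; positions = -2 -2 0 23

Answer: -2 -2 0 23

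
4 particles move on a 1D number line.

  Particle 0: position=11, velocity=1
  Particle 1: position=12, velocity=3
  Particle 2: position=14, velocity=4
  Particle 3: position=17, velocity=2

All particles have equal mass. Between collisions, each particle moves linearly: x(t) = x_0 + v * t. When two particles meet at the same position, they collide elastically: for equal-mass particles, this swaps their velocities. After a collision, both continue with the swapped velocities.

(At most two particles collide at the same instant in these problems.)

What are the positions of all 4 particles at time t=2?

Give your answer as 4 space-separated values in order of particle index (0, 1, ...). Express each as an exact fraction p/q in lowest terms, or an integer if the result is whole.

Answer: 13 18 21 22

Derivation:
Collision at t=3/2: particles 2 and 3 swap velocities; positions: p0=25/2 p1=33/2 p2=20 p3=20; velocities now: v0=1 v1=3 v2=2 v3=4
Advance to t=2 (no further collisions before then); velocities: v0=1 v1=3 v2=2 v3=4; positions = 13 18 21 22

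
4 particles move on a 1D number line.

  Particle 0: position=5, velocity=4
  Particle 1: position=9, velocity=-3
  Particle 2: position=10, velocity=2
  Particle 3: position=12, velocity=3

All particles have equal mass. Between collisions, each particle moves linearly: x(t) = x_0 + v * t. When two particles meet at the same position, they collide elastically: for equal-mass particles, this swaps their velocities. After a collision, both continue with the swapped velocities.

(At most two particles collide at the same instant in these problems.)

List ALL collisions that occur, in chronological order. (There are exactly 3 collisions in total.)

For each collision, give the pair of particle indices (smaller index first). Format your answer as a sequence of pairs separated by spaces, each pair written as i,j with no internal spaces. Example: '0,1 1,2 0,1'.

Collision at t=4/7: particles 0 and 1 swap velocities; positions: p0=51/7 p1=51/7 p2=78/7 p3=96/7; velocities now: v0=-3 v1=4 v2=2 v3=3
Collision at t=5/2: particles 1 and 2 swap velocities; positions: p0=3/2 p1=15 p2=15 p3=39/2; velocities now: v0=-3 v1=2 v2=4 v3=3
Collision at t=7: particles 2 and 3 swap velocities; positions: p0=-12 p1=24 p2=33 p3=33; velocities now: v0=-3 v1=2 v2=3 v3=4

Answer: 0,1 1,2 2,3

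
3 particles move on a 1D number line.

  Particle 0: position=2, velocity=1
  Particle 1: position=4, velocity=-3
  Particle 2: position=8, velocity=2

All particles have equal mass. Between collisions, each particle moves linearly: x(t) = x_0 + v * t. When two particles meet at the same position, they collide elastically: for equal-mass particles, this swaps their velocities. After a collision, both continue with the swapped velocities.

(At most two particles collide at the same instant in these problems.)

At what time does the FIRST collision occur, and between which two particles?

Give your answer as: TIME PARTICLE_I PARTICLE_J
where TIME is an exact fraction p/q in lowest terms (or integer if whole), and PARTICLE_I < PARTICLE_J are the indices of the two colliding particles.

Pair (0,1): pos 2,4 vel 1,-3 -> gap=2, closing at 4/unit, collide at t=1/2
Pair (1,2): pos 4,8 vel -3,2 -> not approaching (rel speed -5 <= 0)
Earliest collision: t=1/2 between 0 and 1

Answer: 1/2 0 1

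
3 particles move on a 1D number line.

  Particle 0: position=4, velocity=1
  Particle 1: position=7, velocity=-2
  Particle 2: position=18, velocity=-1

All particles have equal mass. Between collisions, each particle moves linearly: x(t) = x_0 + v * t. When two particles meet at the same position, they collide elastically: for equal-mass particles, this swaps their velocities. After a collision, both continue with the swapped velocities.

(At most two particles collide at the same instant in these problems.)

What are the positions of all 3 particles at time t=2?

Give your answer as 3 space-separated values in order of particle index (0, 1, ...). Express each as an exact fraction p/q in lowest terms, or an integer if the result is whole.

Answer: 3 6 16

Derivation:
Collision at t=1: particles 0 and 1 swap velocities; positions: p0=5 p1=5 p2=17; velocities now: v0=-2 v1=1 v2=-1
Advance to t=2 (no further collisions before then); velocities: v0=-2 v1=1 v2=-1; positions = 3 6 16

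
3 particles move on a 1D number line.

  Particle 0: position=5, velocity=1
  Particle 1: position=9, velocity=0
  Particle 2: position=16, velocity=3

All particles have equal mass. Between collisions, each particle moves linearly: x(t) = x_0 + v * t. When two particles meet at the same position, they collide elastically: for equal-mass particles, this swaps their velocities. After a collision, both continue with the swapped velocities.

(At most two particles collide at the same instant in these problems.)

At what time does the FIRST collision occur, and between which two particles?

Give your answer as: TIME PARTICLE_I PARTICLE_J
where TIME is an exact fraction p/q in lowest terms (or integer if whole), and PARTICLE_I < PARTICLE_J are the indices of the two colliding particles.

Answer: 4 0 1

Derivation:
Pair (0,1): pos 5,9 vel 1,0 -> gap=4, closing at 1/unit, collide at t=4
Pair (1,2): pos 9,16 vel 0,3 -> not approaching (rel speed -3 <= 0)
Earliest collision: t=4 between 0 and 1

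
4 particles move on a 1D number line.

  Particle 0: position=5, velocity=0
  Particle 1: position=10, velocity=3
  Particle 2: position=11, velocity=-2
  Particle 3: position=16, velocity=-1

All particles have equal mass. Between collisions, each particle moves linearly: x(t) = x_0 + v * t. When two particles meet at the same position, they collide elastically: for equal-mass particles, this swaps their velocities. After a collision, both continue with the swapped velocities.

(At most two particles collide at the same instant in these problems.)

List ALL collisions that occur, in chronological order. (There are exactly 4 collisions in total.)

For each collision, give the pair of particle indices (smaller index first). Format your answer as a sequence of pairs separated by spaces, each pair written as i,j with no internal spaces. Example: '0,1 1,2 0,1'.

Answer: 1,2 2,3 0,1 1,2

Derivation:
Collision at t=1/5: particles 1 and 2 swap velocities; positions: p0=5 p1=53/5 p2=53/5 p3=79/5; velocities now: v0=0 v1=-2 v2=3 v3=-1
Collision at t=3/2: particles 2 and 3 swap velocities; positions: p0=5 p1=8 p2=29/2 p3=29/2; velocities now: v0=0 v1=-2 v2=-1 v3=3
Collision at t=3: particles 0 and 1 swap velocities; positions: p0=5 p1=5 p2=13 p3=19; velocities now: v0=-2 v1=0 v2=-1 v3=3
Collision at t=11: particles 1 and 2 swap velocities; positions: p0=-11 p1=5 p2=5 p3=43; velocities now: v0=-2 v1=-1 v2=0 v3=3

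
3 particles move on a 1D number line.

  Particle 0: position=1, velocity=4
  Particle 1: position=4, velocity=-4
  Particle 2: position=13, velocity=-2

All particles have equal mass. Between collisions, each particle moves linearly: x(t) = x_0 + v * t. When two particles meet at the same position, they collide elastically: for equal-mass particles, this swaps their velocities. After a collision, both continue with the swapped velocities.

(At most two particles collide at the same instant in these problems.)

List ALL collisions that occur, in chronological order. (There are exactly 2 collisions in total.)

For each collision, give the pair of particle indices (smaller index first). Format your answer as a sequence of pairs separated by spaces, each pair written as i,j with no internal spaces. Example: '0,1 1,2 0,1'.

Collision at t=3/8: particles 0 and 1 swap velocities; positions: p0=5/2 p1=5/2 p2=49/4; velocities now: v0=-4 v1=4 v2=-2
Collision at t=2: particles 1 and 2 swap velocities; positions: p0=-4 p1=9 p2=9; velocities now: v0=-4 v1=-2 v2=4

Answer: 0,1 1,2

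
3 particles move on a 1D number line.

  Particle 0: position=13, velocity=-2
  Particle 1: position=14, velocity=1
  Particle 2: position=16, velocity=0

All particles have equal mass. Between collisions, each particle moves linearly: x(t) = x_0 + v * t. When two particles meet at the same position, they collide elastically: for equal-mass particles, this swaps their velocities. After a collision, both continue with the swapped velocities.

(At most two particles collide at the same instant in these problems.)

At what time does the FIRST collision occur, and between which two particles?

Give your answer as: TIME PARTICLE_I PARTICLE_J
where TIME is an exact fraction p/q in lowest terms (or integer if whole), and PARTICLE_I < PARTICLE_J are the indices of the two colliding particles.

Pair (0,1): pos 13,14 vel -2,1 -> not approaching (rel speed -3 <= 0)
Pair (1,2): pos 14,16 vel 1,0 -> gap=2, closing at 1/unit, collide at t=2
Earliest collision: t=2 between 1 and 2

Answer: 2 1 2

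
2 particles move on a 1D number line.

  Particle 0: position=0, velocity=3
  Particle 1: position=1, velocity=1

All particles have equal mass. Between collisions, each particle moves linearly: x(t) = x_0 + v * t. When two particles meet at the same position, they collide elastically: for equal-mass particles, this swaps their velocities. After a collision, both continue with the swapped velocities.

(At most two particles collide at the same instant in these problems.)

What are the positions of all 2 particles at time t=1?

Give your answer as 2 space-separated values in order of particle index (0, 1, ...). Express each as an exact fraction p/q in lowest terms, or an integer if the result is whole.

Answer: 2 3

Derivation:
Collision at t=1/2: particles 0 and 1 swap velocities; positions: p0=3/2 p1=3/2; velocities now: v0=1 v1=3
Advance to t=1 (no further collisions before then); velocities: v0=1 v1=3; positions = 2 3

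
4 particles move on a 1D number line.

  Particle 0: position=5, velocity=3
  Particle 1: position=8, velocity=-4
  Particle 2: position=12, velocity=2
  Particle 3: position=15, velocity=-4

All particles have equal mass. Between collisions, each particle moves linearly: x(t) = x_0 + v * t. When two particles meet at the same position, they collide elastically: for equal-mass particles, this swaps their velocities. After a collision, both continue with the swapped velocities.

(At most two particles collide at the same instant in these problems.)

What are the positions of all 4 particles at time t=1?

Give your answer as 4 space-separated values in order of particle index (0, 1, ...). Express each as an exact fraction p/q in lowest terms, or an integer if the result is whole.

Answer: 4 8 11 14

Derivation:
Collision at t=3/7: particles 0 and 1 swap velocities; positions: p0=44/7 p1=44/7 p2=90/7 p3=93/7; velocities now: v0=-4 v1=3 v2=2 v3=-4
Collision at t=1/2: particles 2 and 3 swap velocities; positions: p0=6 p1=13/2 p2=13 p3=13; velocities now: v0=-4 v1=3 v2=-4 v3=2
Advance to t=1 (no further collisions before then); velocities: v0=-4 v1=3 v2=-4 v3=2; positions = 4 8 11 14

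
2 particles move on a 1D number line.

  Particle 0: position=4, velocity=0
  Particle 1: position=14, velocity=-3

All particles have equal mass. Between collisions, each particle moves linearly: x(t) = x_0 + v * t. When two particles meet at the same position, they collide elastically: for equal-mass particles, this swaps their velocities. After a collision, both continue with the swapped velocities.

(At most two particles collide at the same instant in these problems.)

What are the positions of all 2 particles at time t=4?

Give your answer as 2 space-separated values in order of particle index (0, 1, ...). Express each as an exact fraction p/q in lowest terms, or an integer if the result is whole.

Collision at t=10/3: particles 0 and 1 swap velocities; positions: p0=4 p1=4; velocities now: v0=-3 v1=0
Advance to t=4 (no further collisions before then); velocities: v0=-3 v1=0; positions = 2 4

Answer: 2 4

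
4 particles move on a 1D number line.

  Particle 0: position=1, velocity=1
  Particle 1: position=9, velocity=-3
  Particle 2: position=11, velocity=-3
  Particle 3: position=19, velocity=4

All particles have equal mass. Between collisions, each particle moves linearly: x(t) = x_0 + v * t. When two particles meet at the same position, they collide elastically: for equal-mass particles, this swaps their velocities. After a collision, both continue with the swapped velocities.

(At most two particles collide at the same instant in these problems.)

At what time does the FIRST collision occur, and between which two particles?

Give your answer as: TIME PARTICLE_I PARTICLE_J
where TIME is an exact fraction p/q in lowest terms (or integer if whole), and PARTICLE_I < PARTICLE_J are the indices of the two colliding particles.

Pair (0,1): pos 1,9 vel 1,-3 -> gap=8, closing at 4/unit, collide at t=2
Pair (1,2): pos 9,11 vel -3,-3 -> not approaching (rel speed 0 <= 0)
Pair (2,3): pos 11,19 vel -3,4 -> not approaching (rel speed -7 <= 0)
Earliest collision: t=2 between 0 and 1

Answer: 2 0 1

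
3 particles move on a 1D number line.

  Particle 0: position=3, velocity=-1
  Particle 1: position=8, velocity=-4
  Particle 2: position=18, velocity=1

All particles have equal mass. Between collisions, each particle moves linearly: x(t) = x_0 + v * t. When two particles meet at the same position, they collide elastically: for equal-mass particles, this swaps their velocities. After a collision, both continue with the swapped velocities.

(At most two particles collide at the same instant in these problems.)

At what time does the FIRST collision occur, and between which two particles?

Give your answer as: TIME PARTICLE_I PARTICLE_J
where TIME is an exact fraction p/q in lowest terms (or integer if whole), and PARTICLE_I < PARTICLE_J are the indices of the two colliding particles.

Answer: 5/3 0 1

Derivation:
Pair (0,1): pos 3,8 vel -1,-4 -> gap=5, closing at 3/unit, collide at t=5/3
Pair (1,2): pos 8,18 vel -4,1 -> not approaching (rel speed -5 <= 0)
Earliest collision: t=5/3 between 0 and 1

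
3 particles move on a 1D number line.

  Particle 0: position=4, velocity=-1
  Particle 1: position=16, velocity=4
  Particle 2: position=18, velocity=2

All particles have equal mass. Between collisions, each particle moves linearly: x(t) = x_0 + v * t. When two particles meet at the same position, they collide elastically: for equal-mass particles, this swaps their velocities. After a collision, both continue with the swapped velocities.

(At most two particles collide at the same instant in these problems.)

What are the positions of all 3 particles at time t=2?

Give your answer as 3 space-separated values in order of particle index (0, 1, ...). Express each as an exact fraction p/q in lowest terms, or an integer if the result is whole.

Collision at t=1: particles 1 and 2 swap velocities; positions: p0=3 p1=20 p2=20; velocities now: v0=-1 v1=2 v2=4
Advance to t=2 (no further collisions before then); velocities: v0=-1 v1=2 v2=4; positions = 2 22 24

Answer: 2 22 24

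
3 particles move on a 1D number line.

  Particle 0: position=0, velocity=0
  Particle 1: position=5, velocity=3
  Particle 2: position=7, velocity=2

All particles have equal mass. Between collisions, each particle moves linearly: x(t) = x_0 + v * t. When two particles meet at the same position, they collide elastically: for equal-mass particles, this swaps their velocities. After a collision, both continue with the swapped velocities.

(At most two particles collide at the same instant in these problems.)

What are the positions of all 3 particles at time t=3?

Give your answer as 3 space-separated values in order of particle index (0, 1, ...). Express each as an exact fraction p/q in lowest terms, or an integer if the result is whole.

Answer: 0 13 14

Derivation:
Collision at t=2: particles 1 and 2 swap velocities; positions: p0=0 p1=11 p2=11; velocities now: v0=0 v1=2 v2=3
Advance to t=3 (no further collisions before then); velocities: v0=0 v1=2 v2=3; positions = 0 13 14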